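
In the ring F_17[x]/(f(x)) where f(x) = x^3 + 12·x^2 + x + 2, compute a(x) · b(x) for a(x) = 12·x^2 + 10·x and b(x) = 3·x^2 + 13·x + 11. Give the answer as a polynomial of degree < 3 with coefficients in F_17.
a · b ≡ 16·x^2 + 12·x + 16 (mod f(x))

Multiply as integer polynomials: a · b = 36·x^4 + 186·x^3 + 262·x^2 + 110·x. Reducing coefficients mod 17: a · b ≡ 2·x^4 + 16·x^3 + 7·x^2 + 8·x. Now divide by f(x) = x^3 + 12·x^2 + x + 2 in F_17[x], eliminating the leading term at each step:
  leading term 2·x^4: subtract (2·x)·f(x) = 2·x^4 + 7·x^3 + 2·x^2 + 4·x, leaving 9·x^3 + 5·x^2 + 4·x (coefficients mod 17)
  leading term 9·x^3: subtract (9)·f(x) = 9·x^3 + 6·x^2 + 9·x + 1, leaving 16·x^2 + 12·x + 16 (coefficients mod 17)
The degree is now < 3, so this is the remainder. Hence a · b ≡ 16·x^2 + 12·x + 16 in F_17[x]/(f).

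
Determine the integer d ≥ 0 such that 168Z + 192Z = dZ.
(168, 192) = (24); d = 24

In the PID Z, (a, b) is generated by gcd(a, b). Compute gcd(192, 168) with the extended Euclidean algorithm, tracking rows (r, s, t) with s·192 + t·168 = r:
  row A: (192, 1, 0)   [1·192 + 0·168 = 192]
  row B: (168, 0, 1)   [0·192 + 1·168 = 168]
  192 = 1·168 + 24   → row C = row A − 1·row B = (24, 1, −1)   [check: 1·192 − 1·168 = 24]
  168 = 7·24 + 0   → remainder 0, stop. gcd = 24 (last nonzero row C).
So gcd(168, 192) = 24, with Bézout identity 1·192 − 1·168 = 24. Containment (⊇): the Bézout identity exhibits 24 as an element of (168, 192), giving (24) ⊆ (168, 192). Containment (⊆): since 24 | 168 and 24 | 192 (168 = 24·7, 192 = 24·8), every Z-linear combination of 168 and 192 is divisible by 24, so (168, 192) ⊆ (24). Therefore (168, 192) = (24), d = 24.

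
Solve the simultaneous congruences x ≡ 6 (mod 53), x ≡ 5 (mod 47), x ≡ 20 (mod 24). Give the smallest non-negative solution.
The moduli 53, 47, 24 are pairwise coprime, so by the CRT there is a unique solution mod 53·47·24 = 59784.
Solve by successive substitution. Start with x ≡ 6 (mod 53).
  Combine with x ≡ 5 (mod 47): write x = 6 + 53·t and require 6 + 53·t ≡ 5 (mod 47), i.e. 53·t ≡ 5 − 6 ≡ 46 (mod 47). Since 53^(−1) ≡ 8 (mod 47) (53 ≡ 6 (mod 47)), t ≡ 8·46 ≡ 39 (mod 47). So x ≡ 6 + 53·39 = 2073 (mod 2491).
  Combine with x ≡ 20 (mod 24): write x = 2073 + 2491·t and require 2073 + 2491·t ≡ 20 (mod 24), i.e. 2491·t ≡ 20 − 2073 ≡ 11 (mod 24). Since 2491^(−1) ≡ 19 (mod 24) (2491 ≡ 19 (mod 24)), t ≡ 19·11 ≡ 17 (mod 24). So x ≡ 2073 + 2491·17 = 44420 (mod 59784).
Unique solution in [0, 59784): x = 44420.

Final answer: x ≡ 44420 (mod 59784); the representative in [0, 59784) is 44420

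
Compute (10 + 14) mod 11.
2

Reduce the summands first: 14 ≡ 3 (mod 11), so 10 + 14 ≡ 10 + 3 (mod 11). 10 + 3 = 13; 13 = 1·11 + 2, so (10 + 14) mod 11 = 2.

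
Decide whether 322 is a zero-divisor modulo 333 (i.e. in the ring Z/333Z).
NO

gcd(322, 333) = 1, so 322 is a unit in Z/333Z (it has a multiplicative inverse). A unit cannot be a zero-divisor: if 322·b ≡ 0 then multiplying both sides by 322^(−1) gives b ≡ 0. So 322 is not a zero-divisor.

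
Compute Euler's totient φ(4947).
φ(4947) = 3072

φ is multiplicative, with φ(p^e) = p^e − p^(e−1). Factorise 4947 = 3 · 17 · 97. Then
  φ(4947) = (3 − 1) · (17 − 1) · (97 − 1) = 2 · 16 · 96 = 3072.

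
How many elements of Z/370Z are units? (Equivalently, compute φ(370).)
Z/370Z has φ(370) = 144 units

An element a ∈ Z/370Z is a unit iff gcd(a, 370) = 1, so the number of units is φ(370). φ is multiplicative, with φ(p^e) = p^e − p^(e−1). Factorise 370 = 2 · 5 · 37. Then
  φ(370) = (2 − 1) · (5 − 1) · (37 − 1) = 1 · 4 · 36 = 144.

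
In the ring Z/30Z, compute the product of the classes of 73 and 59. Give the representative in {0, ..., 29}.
17

Reduce the factors first: 73 ≡ 13, 59 ≡ 29 (mod 30), so 73 · 59 ≡ 13 · 29 (mod 30). 13 · 29 = 377. Dividing by 30: 377 = 12·30 + 17. So (73 · 59) mod 30 = 17.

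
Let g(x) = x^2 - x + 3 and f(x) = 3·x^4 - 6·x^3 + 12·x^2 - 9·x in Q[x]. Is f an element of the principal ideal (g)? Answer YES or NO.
In Q[x] the ideal (g) consists of all multiples of g, so f ∈ (g) iff g | f, i.e. iff the remainder of f on division by g is 0. Divide f by g (g is monic, so eliminate the leading term of the running remainder at each step):
  leading term 3·x^4: subtract (3·x^2)·g(x) = 3·x^4 - 3·x^3 + 9·x^2, leaving -3·x^3 + 3·x^2 - 9·x
  leading term -3·x^3: subtract (-3·x)·g(x) = -3·x^3 + 3·x^2 - 9·x, leaving 0
The remainder is 0, so f(x) = g(x) · h(x) with h(x) = 3·x^2 - 3·x. Hence g | f, i.e. f ∈ (g).

Final answer: YES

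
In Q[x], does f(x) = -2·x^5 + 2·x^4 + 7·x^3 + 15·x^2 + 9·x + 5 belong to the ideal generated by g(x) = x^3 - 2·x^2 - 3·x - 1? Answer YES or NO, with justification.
In Q[x] the ideal (g) consists of all multiples of g, so f ∈ (g) iff g | f, i.e. iff the remainder of f on division by g is 0. Divide f by g (g is monic, so eliminate the leading term of the running remainder at each step):
  leading term -2·x^5: subtract (-2·x^2)·g(x) = -2·x^5 + 4·x^4 + 6·x^3 + 2·x^2, leaving -2·x^4 + x^3 + 13·x^2 + 9·x + 5
  leading term -2·x^4: subtract (-2·x)·g(x) = -2·x^4 + 4·x^3 + 6·x^2 + 2·x, leaving -3·x^3 + 7·x^2 + 7·x + 5
  leading term -3·x^3: subtract (-3)·g(x) = -3·x^3 + 6·x^2 + 9·x + 3, leaving x^2 - 2·x + 2
The remainder r(x) = x^2 - 2·x + 2 ≠ 0 (and deg r < deg g), so g ∤ f, i.e. f ∉ (g).

Final answer: NO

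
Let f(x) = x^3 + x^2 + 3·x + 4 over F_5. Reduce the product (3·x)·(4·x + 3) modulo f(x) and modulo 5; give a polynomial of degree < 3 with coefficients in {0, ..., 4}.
Multiply as integer polynomials: a · b = 12·x^2 + 9·x. Reducing coefficients mod 5: a · b ≡ 2·x^2 + 4·x. This already has degree < 3, so no reduction by f is needed. Hence a · b ≡ 2·x^2 + 4·x in F_5[x]/(f).

Final answer: a · b ≡ 2·x^2 + 4·x (mod f(x))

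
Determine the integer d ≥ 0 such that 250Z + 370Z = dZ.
(250, 370) = (10); d = 10

In the PID Z, (a, b) is generated by gcd(a, b). Compute gcd(370, 250) with the extended Euclidean algorithm, tracking rows (r, s, t) with s·370 + t·250 = r:
  row A: (370, 1, 0)   [1·370 + 0·250 = 370]
  row B: (250, 0, 1)   [0·370 + 1·250 = 250]
  370 = 1·250 + 120   → row C = row A − 1·row B = (120, 1, −1)   [check: 1·370 − 1·250 = 120]
  250 = 2·120 + 10   → row D = row B − 2·row C = (10, −2, 3)   [check: −2·370 + 3·250 = 10]
  120 = 12·10 + 0   → remainder 0, stop. gcd = 10 (last nonzero row D).
So gcd(250, 370) = 10, with Bézout identity −2·370 + 3·250 = 10. Containment (⊇): the Bézout identity exhibits 10 as an element of (250, 370), giving (10) ⊆ (250, 370). Containment (⊆): since 10 | 250 and 10 | 370 (250 = 10·25, 370 = 10·37), every Z-linear combination of 250 and 370 is divisible by 10, so (250, 370) ⊆ (10). Therefore (250, 370) = (10), d = 10.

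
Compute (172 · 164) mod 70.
Reduce the factors first: 172 ≡ 32, 164 ≡ 24 (mod 70), so 172 · 164 ≡ 32 · 24 (mod 70). 32 · 24 = 768. Dividing by 70: 768 = 10·70 + 68. So (172 · 164) mod 70 = 68.

Final answer: 68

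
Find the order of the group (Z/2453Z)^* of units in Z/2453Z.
|(Z/2453Z)^*| = 2220

(Z/2453Z)^* consists of the classes a with gcd(a, 2453) = 1, so its order is φ(2453). φ is multiplicative, with φ(p^e) = p^e − p^(e−1). Factorise 2453 = 11 · 223. Then
  φ(2453) = (11 − 1) · (223 − 1) = 10 · 222 = 2220.
Thus |(Z/2453Z)^*| = 2220.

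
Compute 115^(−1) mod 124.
Apply the extended Euclidean algorithm to (124, 115), tracking rows (r, s, t) with s·124 + t·115 = r. Each division r_prev = q·r_cur + r_new produces the new row as (previous row) − q·(current row):
  row A: (124, 1, 0)   [1·124 + 0·115 = 124]
  row B: (115, 0, 1)   [0·124 + 1·115 = 115]
  124 = 1·115 + 9   → row C = row A − 1·row B = (9, 1, −1)   [check: 1·124 − 1·115 = 9]
  115 = 12·9 + 7   → row D = row B − 12·row C = (7, −12, 13)   [check: −12·124 + 13·115 = 7]
  9 = 1·7 + 2   → row E = row C − 1·row D = (2, 13, −14)   [check: 13·124 − 14·115 = 2]
  7 = 3·2 + 1   → row F = row D − 3·row E = (1, −51, 55)   [check: −51·124 + 55·115 = 1]
  2 = 2·1 + 0   → remainder 0, stop. gcd = 1 (last nonzero row F).
The gcd is 1, so 115 is invertible mod 124. The last nonzero row gives −51·124 + 55·115 = 1, so t = 55. So 115^(−1) ≡ 55 (mod 124). Verify: 115 · 55 = 6325 ≡ 1 (mod 124). ✓

Final answer: 115^(−1) ≡ 55 (mod 124)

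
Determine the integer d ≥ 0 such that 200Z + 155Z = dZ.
(200, 155) = (5); d = 5

In the PID Z, (a, b) is generated by gcd(a, b). Compute gcd(200, 155) with the extended Euclidean algorithm, tracking rows (r, s, t) with s·200 + t·155 = r:
  row A: (200, 1, 0)   [1·200 + 0·155 = 200]
  row B: (155, 0, 1)   [0·200 + 1·155 = 155]
  200 = 1·155 + 45   → row C = row A − 1·row B = (45, 1, −1)   [check: 1·200 − 1·155 = 45]
  155 = 3·45 + 20   → row D = row B − 3·row C = (20, −3, 4)   [check: −3·200 + 4·155 = 20]
  45 = 2·20 + 5   → row E = row C − 2·row D = (5, 7, −9)   [check: 7·200 − 9·155 = 5]
  20 = 4·5 + 0   → remainder 0, stop. gcd = 5 (last nonzero row E).
So gcd(200, 155) = 5, with Bézout identity 7·200 − 9·155 = 5. Containment (⊇): the Bézout identity exhibits 5 as an element of (200, 155), giving (5) ⊆ (200, 155). Containment (⊆): since 5 | 200 and 5 | 155 (200 = 5·40, 155 = 5·31), every Z-linear combination of 200 and 155 is divisible by 5, so (200, 155) ⊆ (5). Therefore (200, 155) = (5), d = 5.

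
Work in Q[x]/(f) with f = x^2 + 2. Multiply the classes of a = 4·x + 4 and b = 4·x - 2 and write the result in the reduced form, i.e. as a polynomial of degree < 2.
First multiply in Q[x] without reducing: a · b = 16·x^2 + 8·x - 8. Now divide by f(x) = x^2 + 2, eliminating the leading term at each step:
  leading term 16·x^2: subtract (16)·f(x) = 16·x^2 + 32, leaving 8·x - 40
The degree is now < 2, so this is the remainder. Hence a · b ≡ 8·x - 40 in Q[x]/(f).

Final answer: a · b ≡ 8·x - 40 (mod f(x))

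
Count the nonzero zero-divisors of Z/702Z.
Z/702Z has 485 nonzero zero-divisors

In Z/702Z each nonzero element is either a unit (gcd with 702 is 1) or a zero-divisor (gcd > 1). The number of units is φ(702): factorise 702 = 2 · 3^3 · 13, so φ(702) = (2 − 1) · (3^3 − 3^2) · (13 − 1) = 1 · 18 · 12 = 216. The nonzero elements number 702 − 1 = 701. Hence the nonzero zero-divisors number 701 − 216 = 485.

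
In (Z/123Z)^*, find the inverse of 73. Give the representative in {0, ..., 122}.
73^(−1) ≡ 91 (mod 123)

Apply the extended Euclidean algorithm to (123, 73), tracking rows (r, s, t) with s·123 + t·73 = r. Each division r_prev = q·r_cur + r_new produces the new row as (previous row) − q·(current row):
  row A: (123, 1, 0)   [1·123 + 0·73 = 123]
  row B: (73, 0, 1)   [0·123 + 1·73 = 73]
  123 = 1·73 + 50   → row C = row A − 1·row B = (50, 1, −1)   [check: 1·123 − 1·73 = 50]
  73 = 1·50 + 23   → row D = row B − 1·row C = (23, −1, 2)   [check: −1·123 + 2·73 = 23]
  50 = 2·23 + 4   → row E = row C − 2·row D = (4, 3, −5)   [check: 3·123 − 5·73 = 4]
  23 = 5·4 + 3   → row F = row D − 5·row E = (3, −16, 27)   [check: −16·123 + 27·73 = 3]
  4 = 1·3 + 1   → row G = row E − 1·row F = (1, 19, −32)   [check: 19·123 − 32·73 = 1]
  3 = 3·1 + 0   → remainder 0, stop. gcd = 1 (last nonzero row G).
The gcd is 1, so 73 is invertible mod 123. The last nonzero row gives 19·123 − 32·73 = 1, so t = −32. So 73^(−1) ≡ −32 ≡ 91 (mod 123). Verify: 73 · 91 = 6643 ≡ 1 (mod 123). ✓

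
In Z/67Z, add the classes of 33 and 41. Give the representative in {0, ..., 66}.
7

Both summands are already reduced mod 67. 33 + 41 = 74; 74 = 1·67 + 7, so (33 + 41) mod 67 = 7.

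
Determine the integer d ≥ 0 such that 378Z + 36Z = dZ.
In the PID Z, (a, b) is generated by gcd(a, b). Compute gcd(378, 36) with the extended Euclidean algorithm, tracking rows (r, s, t) with s·378 + t·36 = r:
  row A: (378, 1, 0)   [1·378 + 0·36 = 378]
  row B: (36, 0, 1)   [0·378 + 1·36 = 36]
  378 = 10·36 + 18   → row C = row A − 10·row B = (18, 1, −10)   [check: 1·378 − 10·36 = 18]
  36 = 2·18 + 0   → remainder 0, stop. gcd = 18 (last nonzero row C).
So gcd(378, 36) = 18, with Bézout identity 1·378 − 10·36 = 18. Containment (⊇): the Bézout identity exhibits 18 as an element of (378, 36), giving (18) ⊆ (378, 36). Containment (⊆): since 18 | 378 and 18 | 36 (378 = 18·21, 36 = 18·2), every Z-linear combination of 378 and 36 is divisible by 18, so (378, 36) ⊆ (18). Therefore (378, 36) = (18), d = 18.

Final answer: (378, 36) = (18); d = 18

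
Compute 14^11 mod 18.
2

Use repeated squaring. Binary(11) = 1011. Walk through the bits of the exponent 11 left-to-right: at each bit after the leading one, square the running value, then multiply by 14 if the bit is 1 (always reducing mod 18):
  bit 1 = 1 (leading): start with 14.
  bit 2 = 0: square 14^2 = 196 ≡ 16 (mod 18).
  bit 3 = 1: square 16^2 = 256 ≡ 4; bit is 1, so multiply 4·14 = 56 ≡ 2 (mod 18).
  bit 4 = 1: square 2^2 = 4; bit is 1, so multiply 4·14 = 56 ≡ 2 (mod 18).
Final value: 14^11 ≡ 2 (mod 18).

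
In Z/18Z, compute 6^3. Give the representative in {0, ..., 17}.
0

Use repeated squaring. Binary(3) = 11. Walk through the bits of the exponent 3 left-to-right: at each bit after the leading one, square the running value, then multiply by 6 if the bit is 1 (always reducing mod 18):
  bit 1 = 1 (leading): start with 6.
  bit 2 = 1: square 6^2 = 36 ≡ 0; bit is 1, so multiply 0·6 = 0 (mod 18).
Final value: 6^3 ≡ 0 (mod 18).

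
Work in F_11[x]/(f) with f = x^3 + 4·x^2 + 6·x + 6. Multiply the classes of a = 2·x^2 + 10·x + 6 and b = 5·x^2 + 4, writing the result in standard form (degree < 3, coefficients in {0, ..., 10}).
a · b ≡ 4·x^2 + 8·x + 8 (mod f(x))

Multiply as integer polynomials: a · b = 10·x^4 + 50·x^3 + 38·x^2 + 40·x + 24. Reducing coefficients mod 11: a · b ≡ 10·x^4 + 6·x^3 + 5·x^2 + 7·x + 2. Now divide by f(x) = x^3 + 4·x^2 + 6·x + 6 in F_11[x], eliminating the leading term at each step:
  leading term 10·x^4: subtract (10·x)·f(x) = 10·x^4 + 7·x^3 + 5·x^2 + 5·x, leaving 10·x^3 + 2·x + 2 (coefficients mod 11)
  leading term 10·x^3: subtract (10)·f(x) = 10·x^3 + 7·x^2 + 5·x + 5, leaving 4·x^2 + 8·x + 8 (coefficients mod 11)
The degree is now < 3, so this is the remainder. Hence a · b ≡ 4·x^2 + 8·x + 8 in F_11[x]/(f).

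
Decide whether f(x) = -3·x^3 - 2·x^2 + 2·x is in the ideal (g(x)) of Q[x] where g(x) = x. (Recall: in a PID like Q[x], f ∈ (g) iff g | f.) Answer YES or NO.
In Q[x] the ideal (g) consists of all multiples of g, so f ∈ (g) iff g | f, i.e. iff the remainder of f on division by g is 0. Divide f by g (g is monic, so eliminate the leading term of the running remainder at each step):
  leading term -3·x^3: subtract (-3·x^2)·g(x) = -3·x^3, leaving -2·x^2 + 2·x
  leading term -2·x^2: subtract (-2·x)·g(x) = -2·x^2, leaving 2·x
  leading term 2·x: subtract (2)·g(x) = 2·x, leaving 0
The remainder is 0, so f(x) = g(x) · h(x) with h(x) = -3·x^2 - 2·x + 2. Hence g | f, i.e. f ∈ (g).

Final answer: YES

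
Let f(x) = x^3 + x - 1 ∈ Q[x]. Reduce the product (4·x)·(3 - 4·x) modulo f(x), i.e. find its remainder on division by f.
First multiply in Q[x] without reducing: a · b = -16·x^2 + 12·x. This already has degree < 3, so no reduction is needed. Hence a · b ≡ -16·x^2 + 12·x in Q[x]/(f).

Final answer: a · b ≡ -16·x^2 + 12·x (mod f(x))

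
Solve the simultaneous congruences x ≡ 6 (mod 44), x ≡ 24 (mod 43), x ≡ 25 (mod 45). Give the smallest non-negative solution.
x ≡ 78370 (mod 85140); the representative in [0, 85140) is 78370

The moduli 44, 43, 45 are pairwise coprime, so by the CRT there is a unique solution mod 44·43·45 = 85140.
Solve by successive substitution. Start with x ≡ 6 (mod 44).
  Combine with x ≡ 24 (mod 43): write x = 6 + 44·t and require 6 + 44·t ≡ 24 (mod 43), i.e. 44·t ≡ 24 − 6 ≡ 18 (mod 43). Since 44^(−1) ≡ 1 (mod 43) (44 ≡ 1 (mod 43)), t ≡ 1·18 ≡ 18 (mod 43). So x ≡ 6 + 44·18 = 798 (mod 1892).
  Combine with x ≡ 25 (mod 45): write x = 798 + 1892·t and require 798 + 1892·t ≡ 25 (mod 45), i.e. 1892·t ≡ 25 − 798 ≡ 37 (mod 45). Since 1892^(−1) ≡ 23 (mod 45) (1892 ≡ 2 (mod 45)), t ≡ 23·37 ≡ 41 (mod 45). So x ≡ 798 + 1892·41 = 78370 (mod 85140).
Unique solution in [0, 85140): x = 78370.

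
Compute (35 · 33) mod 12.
3

Reduce the factors first: 35 ≡ 11, 33 ≡ 9 (mod 12), so 35 · 33 ≡ 11 · 9 (mod 12). 11 · 9 = 99. Dividing by 12: 99 = 8·12 + 3. So (35 · 33) mod 12 = 3.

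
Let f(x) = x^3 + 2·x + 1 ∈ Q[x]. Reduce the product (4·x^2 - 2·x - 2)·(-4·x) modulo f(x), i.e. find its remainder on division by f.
First multiply in Q[x] without reducing: a · b = -16·x^3 + 8·x^2 + 8·x. Now divide by f(x) = x^3 + 2·x + 1, eliminating the leading term at each step:
  leading term -16·x^3: subtract (-16)·f(x) = -16·x^3 - 32·x - 16, leaving 8·x^2 + 40·x + 16
The degree is now < 3, so this is the remainder. Hence a · b ≡ 8·x^2 + 40·x + 16 in Q[x]/(f).

Final answer: a · b ≡ 8·x^2 + 40·x + 16 (mod f(x))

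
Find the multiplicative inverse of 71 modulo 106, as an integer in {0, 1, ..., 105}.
Apply the extended Euclidean algorithm to (106, 71), tracking rows (r, s, t) with s·106 + t·71 = r. Each division r_prev = q·r_cur + r_new produces the new row as (previous row) − q·(current row):
  row A: (106, 1, 0)   [1·106 + 0·71 = 106]
  row B: (71, 0, 1)   [0·106 + 1·71 = 71]
  106 = 1·71 + 35   → row C = row A − 1·row B = (35, 1, −1)   [check: 1·106 − 1·71 = 35]
  71 = 2·35 + 1   → row D = row B − 2·row C = (1, −2, 3)   [check: −2·106 + 3·71 = 1]
  35 = 35·1 + 0   → remainder 0, stop. gcd = 1 (last nonzero row D).
The gcd is 1, so 71 is invertible mod 106. The last nonzero row gives −2·106 + 3·71 = 1, so t = 3. So 71^(−1) ≡ 3 (mod 106). Verify: 71 · 3 = 213 ≡ 1 (mod 106). ✓

Final answer: 71^(−1) ≡ 3 (mod 106)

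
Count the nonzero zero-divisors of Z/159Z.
In Z/159Z each nonzero element is either a unit (gcd with 159 is 1) or a zero-divisor (gcd > 1). The number of units is φ(159): factorise 159 = 3 · 53, so φ(159) = (3 − 1) · (53 − 1) = 2 · 52 = 104. The nonzero elements number 159 − 1 = 158. Hence the nonzero zero-divisors number 158 − 104 = 54.

Final answer: Z/159Z has 54 nonzero zero-divisors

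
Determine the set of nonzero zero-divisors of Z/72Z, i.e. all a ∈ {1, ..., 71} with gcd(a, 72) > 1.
nonzero zero-divisors of Z/72Z = {2, 3, 4, 6, 8, 9, 10, 12, 14, 15, 16, 18, 20, 21, 22, 24, 26, 27, 28, 30, 32, 33, 34, 36, 38, 39, 40, 42, 44, 45, 46, 48, 50, 51, 52, 54, 56, 57, 58, 60, 62, 63, 64, 66, 68, 69, 70}

An element a ∈ Z/72Z (with a ≠ 0) is a zero-divisor iff gcd(a, 72) > 1 (because a is a unit precisely when gcd(a, n) = 1, and in Z/nZ every nonzero, non-unit element is a zero-divisor). Scan a = 1, ..., 71 and keep those with gcd(a, 72) > 1:
  gcd(2, 72) = 2, gcd(3, 72) = 3, gcd(4, 72) = 4, gcd(6, 72) = 6, gcd(8, 72) = 8, gcd(9, 72) = 9, gcd(10, 72) = 2, gcd(12, 72) = 12, gcd(14, 72) = 2, gcd(15, 72) = 3, gcd(16, 72) = 8, gcd(18, 72) = 18, gcd(20, 72) = 4, gcd(21, 72) = 3, gcd(22, 72) = 2, gcd(24, 72) = 24, gcd(26, 72) = 2, gcd(27, 72) = 9, gcd(28, 72) = 4, gcd(30, 72) = 6, gcd(32, 72) = 8, gcd(33, 72) = 3, gcd(34, 72) = 2, gcd(36, 72) = 36, gcd(38, 72) = 2, gcd(39, 72) = 3, gcd(40, 72) = 8, gcd(42, 72) = 6, gcd(44, 72) = 4, gcd(45, 72) = 9, gcd(46, 72) = 2, gcd(48, 72) = 24, gcd(50, 72) = 2, gcd(51, 72) = 3, gcd(52, 72) = 4, gcd(54, 72) = 18, gcd(56, 72) = 8, gcd(57, 72) = 3, gcd(58, 72) = 2, gcd(60, 72) = 12, gcd(62, 72) = 2, gcd(63, 72) = 9, gcd(64, 72) = 8, gcd(66, 72) = 6, gcd(68, 72) = 4, gcd(69, 72) = 3, gcd(70, 72) = 2.
All other a ∈ {1, ..., 71} have gcd(a, 72) = 1 and are units. So the nonzero zero-divisors are exactly the 47 values of a appearing in this scan.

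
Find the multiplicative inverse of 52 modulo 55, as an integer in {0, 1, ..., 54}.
52^(−1) ≡ 18 (mod 55)

Apply the extended Euclidean algorithm to (55, 52), tracking rows (r, s, t) with s·55 + t·52 = r. Each division r_prev = q·r_cur + r_new produces the new row as (previous row) − q·(current row):
  row A: (55, 1, 0)   [1·55 + 0·52 = 55]
  row B: (52, 0, 1)   [0·55 + 1·52 = 52]
  55 = 1·52 + 3   → row C = row A − 1·row B = (3, 1, −1)   [check: 1·55 − 1·52 = 3]
  52 = 17·3 + 1   → row D = row B − 17·row C = (1, −17, 18)   [check: −17·55 + 18·52 = 1]
  3 = 3·1 + 0   → remainder 0, stop. gcd = 1 (last nonzero row D).
The gcd is 1, so 52 is invertible mod 55. The last nonzero row gives −17·55 + 18·52 = 1, so t = 18. So 52^(−1) ≡ 18 (mod 55). Verify: 52 · 18 = 936 ≡ 1 (mod 55). ✓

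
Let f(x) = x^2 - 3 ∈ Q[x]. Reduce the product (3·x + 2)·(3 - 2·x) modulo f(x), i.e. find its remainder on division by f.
First multiply in Q[x] without reducing: a · b = -6·x^2 + 5·x + 6. Now divide by f(x) = x^2 - 3, eliminating the leading term at each step:
  leading term -6·x^2: subtract (-6)·f(x) = 18 - 6·x^2, leaving 5·x - 12
The degree is now < 2, so this is the remainder. Hence a · b ≡ 5·x - 12 in Q[x]/(f).

Final answer: a · b ≡ 5·x - 12 (mod f(x))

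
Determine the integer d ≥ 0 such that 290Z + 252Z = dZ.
In the PID Z, (a, b) is generated by gcd(a, b). Compute gcd(290, 252) with the extended Euclidean algorithm, tracking rows (r, s, t) with s·290 + t·252 = r:
  row A: (290, 1, 0)   [1·290 + 0·252 = 290]
  row B: (252, 0, 1)   [0·290 + 1·252 = 252]
  290 = 1·252 + 38   → row C = row A − 1·row B = (38, 1, −1)   [check: 1·290 − 1·252 = 38]
  252 = 6·38 + 24   → row D = row B − 6·row C = (24, −6, 7)   [check: −6·290 + 7·252 = 24]
  38 = 1·24 + 14   → row E = row C − 1·row D = (14, 7, −8)   [check: 7·290 − 8·252 = 14]
  24 = 1·14 + 10   → row F = row D − 1·row E = (10, −13, 15)   [check: −13·290 + 15·252 = 10]
  14 = 1·10 + 4   → row G = row E − 1·row F = (4, 20, −23)   [check: 20·290 − 23·252 = 4]
  10 = 2·4 + 2   → row H = row F − 2·row G = (2, −53, 61)   [check: −53·290 + 61·252 = 2]
  4 = 2·2 + 0   → remainder 0, stop. gcd = 2 (last nonzero row H).
So gcd(290, 252) = 2, with Bézout identity −53·290 + 61·252 = 2. Containment (⊇): the Bézout identity exhibits 2 as an element of (290, 252), giving (2) ⊆ (290, 252). Containment (⊆): since 2 | 290 and 2 | 252 (290 = 2·145, 252 = 2·126), every Z-linear combination of 290 and 252 is divisible by 2, so (290, 252) ⊆ (2). Therefore (290, 252) = (2), d = 2.

Final answer: (290, 252) = (2); d = 2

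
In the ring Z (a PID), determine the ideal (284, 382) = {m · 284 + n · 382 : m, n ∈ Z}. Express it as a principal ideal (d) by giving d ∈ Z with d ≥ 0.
(284, 382) = (2); d = 2

In the PID Z, (a, b) is generated by gcd(a, b). Compute gcd(382, 284) with the extended Euclidean algorithm, tracking rows (r, s, t) with s·382 + t·284 = r:
  row A: (382, 1, 0)   [1·382 + 0·284 = 382]
  row B: (284, 0, 1)   [0·382 + 1·284 = 284]
  382 = 1·284 + 98   → row C = row A − 1·row B = (98, 1, −1)   [check: 1·382 − 1·284 = 98]
  284 = 2·98 + 88   → row D = row B − 2·row C = (88, −2, 3)   [check: −2·382 + 3·284 = 88]
  98 = 1·88 + 10   → row E = row C − 1·row D = (10, 3, −4)   [check: 3·382 − 4·284 = 10]
  88 = 8·10 + 8   → row F = row D − 8·row E = (8, −26, 35)   [check: −26·382 + 35·284 = 8]
  10 = 1·8 + 2   → row G = row E − 1·row F = (2, 29, −39)   [check: 29·382 − 39·284 = 2]
  8 = 4·2 + 0   → remainder 0, stop. gcd = 2 (last nonzero row G).
So gcd(284, 382) = 2, with Bézout identity 29·382 − 39·284 = 2. Containment (⊇): the Bézout identity exhibits 2 as an element of (284, 382), giving (2) ⊆ (284, 382). Containment (⊆): since 2 | 284 and 2 | 382 (284 = 2·142, 382 = 2·191), every Z-linear combination of 284 and 382 is divisible by 2, so (284, 382) ⊆ (2). Therefore (284, 382) = (2), d = 2.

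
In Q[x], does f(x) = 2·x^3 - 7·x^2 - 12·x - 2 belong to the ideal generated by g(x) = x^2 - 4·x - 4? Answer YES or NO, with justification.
NO

In Q[x] the ideal (g) consists of all multiples of g, so f ∈ (g) iff g | f, i.e. iff the remainder of f on division by g is 0. Divide f by g (g is monic, so eliminate the leading term of the running remainder at each step):
  leading term 2·x^3: subtract (2·x)·g(x) = 2·x^3 - 8·x^2 - 8·x, leaving x^2 - 4·x - 2
  leading term x^2: subtract (1)·g(x) = x^2 - 4·x - 4, leaving 2
The remainder r(x) = 2 ≠ 0 (and deg r < deg g), so g ∤ f, i.e. f ∉ (g).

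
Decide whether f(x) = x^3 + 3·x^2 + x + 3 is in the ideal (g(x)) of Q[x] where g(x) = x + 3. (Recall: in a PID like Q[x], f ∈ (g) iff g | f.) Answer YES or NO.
YES

In Q[x] the ideal (g) consists of all multiples of g, so f ∈ (g) iff g | f, i.e. iff the remainder of f on division by g is 0. Divide f by g (g is monic, so eliminate the leading term of the running remainder at each step):
  leading term x^3: subtract (x^2)·g(x) = x^3 + 3·x^2, leaving x + 3
  leading term x: subtract (1)·g(x) = x + 3, leaving 0
The remainder is 0, so f(x) = g(x) · h(x) with h(x) = x^2 + 1. Hence g | f, i.e. f ∈ (g).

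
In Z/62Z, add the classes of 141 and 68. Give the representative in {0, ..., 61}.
23

Reduce the summands first: 141 ≡ 17, 68 ≡ 6 (mod 62), so 141 + 68 ≡ 17 + 6 (mod 62). 17 + 6 = 23; 23 = 0·62 + 23, so (141 + 68) mod 62 = 23.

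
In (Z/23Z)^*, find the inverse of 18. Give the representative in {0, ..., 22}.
18^(−1) ≡ 9 (mod 23)

Apply the extended Euclidean algorithm to (23, 18), tracking rows (r, s, t) with s·23 + t·18 = r. Each division r_prev = q·r_cur + r_new produces the new row as (previous row) − q·(current row):
  row A: (23, 1, 0)   [1·23 + 0·18 = 23]
  row B: (18, 0, 1)   [0·23 + 1·18 = 18]
  23 = 1·18 + 5   → row C = row A − 1·row B = (5, 1, −1)   [check: 1·23 − 1·18 = 5]
  18 = 3·5 + 3   → row D = row B − 3·row C = (3, −3, 4)   [check: −3·23 + 4·18 = 3]
  5 = 1·3 + 2   → row E = row C − 1·row D = (2, 4, −5)   [check: 4·23 − 5·18 = 2]
  3 = 1·2 + 1   → row F = row D − 1·row E = (1, −7, 9)   [check: −7·23 + 9·18 = 1]
  2 = 2·1 + 0   → remainder 0, stop. gcd = 1 (last nonzero row F).
The gcd is 1, so 18 is invertible mod 23. The last nonzero row gives −7·23 + 9·18 = 1, so t = 9. So 18^(−1) ≡ 9 (mod 23). Verify: 18 · 9 = 162 ≡ 1 (mod 23). ✓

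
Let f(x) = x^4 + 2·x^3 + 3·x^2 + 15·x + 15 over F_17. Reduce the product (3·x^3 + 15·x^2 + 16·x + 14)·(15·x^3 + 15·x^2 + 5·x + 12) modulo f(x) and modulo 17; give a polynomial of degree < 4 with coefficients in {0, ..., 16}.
Multiply as integer polynomials: a · b = 45·x^6 + 270·x^5 + 480·x^4 + 561·x^3 + 470·x^2 + 262·x + 168. Reducing coefficients mod 17: a · b ≡ 11·x^6 + 15·x^5 + 4·x^4 + 11·x^2 + 7·x + 15. Now divide by f(x) = x^4 + 2·x^3 + 3·x^2 + 15·x + 15 in F_17[x], eliminating the leading term at each step:
  leading term 11·x^6: subtract (11·x^2)·f(x) = 11·x^6 + 5·x^5 + 16·x^4 + 12·x^3 + 12·x^2, leaving 10·x^5 + 5·x^4 + 5·x^3 + 16·x^2 + 7·x + 15 (coefficients mod 17)
  leading term 10·x^5: subtract (10·x)·f(x) = 10·x^5 + 3·x^4 + 13·x^3 + 14·x^2 + 14·x, leaving 2·x^4 + 9·x^3 + 2·x^2 + 10·x + 15 (coefficients mod 17)
  leading term 2·x^4: subtract (2)·f(x) = 2·x^4 + 4·x^3 + 6·x^2 + 13·x + 13, leaving 5·x^3 + 13·x^2 + 14·x + 2 (coefficients mod 17)
The degree is now < 4, so this is the remainder. Hence a · b ≡ 5·x^3 + 13·x^2 + 14·x + 2 in F_17[x]/(f).

Final answer: a · b ≡ 5·x^3 + 13·x^2 + 14·x + 2 (mod f(x))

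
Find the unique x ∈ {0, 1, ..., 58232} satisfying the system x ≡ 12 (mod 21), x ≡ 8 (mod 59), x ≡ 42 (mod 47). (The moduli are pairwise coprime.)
x ≡ 13578 (mod 58233); the representative in [0, 58233) is 13578

The moduli 21, 59, 47 are pairwise coprime, so by the CRT there is a unique solution mod 21·59·47 = 58233.
Solve by successive substitution. Start with x ≡ 12 (mod 21).
  Combine with x ≡ 8 (mod 59): write x = 12 + 21·t and require 12 + 21·t ≡ 8 (mod 59), i.e. 21·t ≡ 8 − 12 ≡ 55 (mod 59). Since 21^(−1) ≡ 45 (mod 59), t ≡ 45·55 ≡ 56 (mod 59). So x ≡ 12 + 21·56 = 1188 (mod 1239).
  Combine with x ≡ 42 (mod 47): write x = 1188 + 1239·t and require 1188 + 1239·t ≡ 42 (mod 47), i.e. 1239·t ≡ 42 − 1188 ≡ 29 (mod 47). Since 1239^(−1) ≡ 36 (mod 47) (1239 ≡ 17 (mod 47)), t ≡ 36·29 ≡ 10 (mod 47). So x ≡ 1188 + 1239·10 = 13578 (mod 58233).
Unique solution in [0, 58233): x = 13578.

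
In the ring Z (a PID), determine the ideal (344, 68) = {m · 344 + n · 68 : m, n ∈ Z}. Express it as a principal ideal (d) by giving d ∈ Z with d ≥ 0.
In the PID Z, (a, b) is generated by gcd(a, b). Compute gcd(344, 68) with the extended Euclidean algorithm, tracking rows (r, s, t) with s·344 + t·68 = r:
  row A: (344, 1, 0)   [1·344 + 0·68 = 344]
  row B: (68, 0, 1)   [0·344 + 1·68 = 68]
  344 = 5·68 + 4   → row C = row A − 5·row B = (4, 1, −5)   [check: 1·344 − 5·68 = 4]
  68 = 17·4 + 0   → remainder 0, stop. gcd = 4 (last nonzero row C).
So gcd(344, 68) = 4, with Bézout identity 1·344 − 5·68 = 4. Containment (⊇): the Bézout identity exhibits 4 as an element of (344, 68), giving (4) ⊆ (344, 68). Containment (⊆): since 4 | 344 and 4 | 68 (344 = 4·86, 68 = 4·17), every Z-linear combination of 344 and 68 is divisible by 4, so (344, 68) ⊆ (4). Therefore (344, 68) = (4), d = 4.

Final answer: (344, 68) = (4); d = 4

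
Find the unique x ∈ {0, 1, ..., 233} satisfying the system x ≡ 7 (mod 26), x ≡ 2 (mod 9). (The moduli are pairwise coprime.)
The moduli 26, 9 are pairwise coprime, so by the CRT there is a unique solution mod 26·9 = 234.
Solve by successive substitution. Start with x ≡ 7 (mod 26).
  Combine with x ≡ 2 (mod 9): write x = 7 + 26·t and require 7 + 26·t ≡ 2 (mod 9), i.e. 26·t ≡ 2 − 7 ≡ 4 (mod 9). Since 26^(−1) ≡ 8 (mod 9) (26 ≡ 8 (mod 9)), t ≡ 8·4 ≡ 5 (mod 9). So x ≡ 7 + 26·5 = 137 (mod 234).
Unique solution in [0, 234): x = 137.

Final answer: x ≡ 137 (mod 234); the representative in [0, 234) is 137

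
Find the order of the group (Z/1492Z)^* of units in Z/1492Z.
(Z/1492Z)^* consists of the classes a with gcd(a, 1492) = 1, so its order is φ(1492). φ is multiplicative, with φ(p^e) = p^e − p^(e−1). Factorise 1492 = 2^2 · 373. Then
  φ(1492) = (2^2 − 2^1) · (373 − 1) = 2 · 372 = 744.
Thus |(Z/1492Z)^*| = 744.

Final answer: |(Z/1492Z)^*| = 744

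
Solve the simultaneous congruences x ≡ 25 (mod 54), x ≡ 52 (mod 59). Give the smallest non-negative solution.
The moduli 54, 59 are pairwise coprime, so by the CRT there is a unique solution mod 54·59 = 3186.
Solve by successive substitution. Start with x ≡ 25 (mod 54).
  Combine with x ≡ 52 (mod 59): write x = 25 + 54·t and require 25 + 54·t ≡ 52 (mod 59), i.e. 54·t ≡ 52 − 25 ≡ 27 (mod 59). Since 54^(−1) ≡ 47 (mod 59), t ≡ 47·27 ≡ 30 (mod 59). So x ≡ 25 + 54·30 = 1645 (mod 3186).
Unique solution in [0, 3186): x = 1645.

Final answer: x ≡ 1645 (mod 3186); the representative in [0, 3186) is 1645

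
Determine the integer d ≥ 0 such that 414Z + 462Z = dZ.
In the PID Z, (a, b) is generated by gcd(a, b). Compute gcd(462, 414) with the extended Euclidean algorithm, tracking rows (r, s, t) with s·462 + t·414 = r:
  row A: (462, 1, 0)   [1·462 + 0·414 = 462]
  row B: (414, 0, 1)   [0·462 + 1·414 = 414]
  462 = 1·414 + 48   → row C = row A − 1·row B = (48, 1, −1)   [check: 1·462 − 1·414 = 48]
  414 = 8·48 + 30   → row D = row B − 8·row C = (30, −8, 9)   [check: −8·462 + 9·414 = 30]
  48 = 1·30 + 18   → row E = row C − 1·row D = (18, 9, −10)   [check: 9·462 − 10·414 = 18]
  30 = 1·18 + 12   → row F = row D − 1·row E = (12, −17, 19)   [check: −17·462 + 19·414 = 12]
  18 = 1·12 + 6   → row G = row E − 1·row F = (6, 26, −29)   [check: 26·462 − 29·414 = 6]
  12 = 2·6 + 0   → remainder 0, stop. gcd = 6 (last nonzero row G).
So gcd(414, 462) = 6, with Bézout identity 26·462 − 29·414 = 6. Containment (⊇): the Bézout identity exhibits 6 as an element of (414, 462), giving (6) ⊆ (414, 462). Containment (⊆): since 6 | 414 and 6 | 462 (414 = 6·69, 462 = 6·77), every Z-linear combination of 414 and 462 is divisible by 6, so (414, 462) ⊆ (6). Therefore (414, 462) = (6), d = 6.

Final answer: (414, 462) = (6); d = 6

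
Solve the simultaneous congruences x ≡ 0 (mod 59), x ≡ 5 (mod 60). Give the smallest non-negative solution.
x ≡ 3245 (mod 3540); the representative in [0, 3540) is 3245

The moduli 59, 60 are pairwise coprime, so by the CRT there is a unique solution mod 59·60 = 3540.
Solve by successive substitution. Start with x ≡ 0 (mod 59).
  Combine with x ≡ 5 (mod 60): write x = 59·t and require 59·t ≡ 5 (mod 60). Since 59^(−1) ≡ 59 (mod 60), t ≡ 59·5 ≡ 55 (mod 60). So x ≡ 59·55 = 3245 (mod 3540).
Unique solution in [0, 3540): x = 3245.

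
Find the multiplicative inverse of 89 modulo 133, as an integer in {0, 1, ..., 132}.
89^(−1) ≡ 3 (mod 133)

Apply the extended Euclidean algorithm to (133, 89), tracking rows (r, s, t) with s·133 + t·89 = r. Each division r_prev = q·r_cur + r_new produces the new row as (previous row) − q·(current row):
  row A: (133, 1, 0)   [1·133 + 0·89 = 133]
  row B: (89, 0, 1)   [0·133 + 1·89 = 89]
  133 = 1·89 + 44   → row C = row A − 1·row B = (44, 1, −1)   [check: 1·133 − 1·89 = 44]
  89 = 2·44 + 1   → row D = row B − 2·row C = (1, −2, 3)   [check: −2·133 + 3·89 = 1]
  44 = 44·1 + 0   → remainder 0, stop. gcd = 1 (last nonzero row D).
The gcd is 1, so 89 is invertible mod 133. The last nonzero row gives −2·133 + 3·89 = 1, so t = 3. So 89^(−1) ≡ 3 (mod 133). Verify: 89 · 3 = 267 ≡ 1 (mod 133). ✓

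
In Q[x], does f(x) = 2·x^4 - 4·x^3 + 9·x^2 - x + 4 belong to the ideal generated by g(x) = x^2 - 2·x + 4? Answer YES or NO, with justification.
In Q[x] the ideal (g) consists of all multiples of g, so f ∈ (g) iff g | f, i.e. iff the remainder of f on division by g is 0. Divide f by g (g is monic, so eliminate the leading term of the running remainder at each step):
  leading term 2·x^4: subtract (2·x^2)·g(x) = 2·x^4 - 4·x^3 + 8·x^2, leaving x^2 - x + 4
  leading term x^2: subtract (1)·g(x) = x^2 - 2·x + 4, leaving x
The remainder r(x) = x ≠ 0 (and deg r < deg g), so g ∤ f, i.e. f ∉ (g).

Final answer: NO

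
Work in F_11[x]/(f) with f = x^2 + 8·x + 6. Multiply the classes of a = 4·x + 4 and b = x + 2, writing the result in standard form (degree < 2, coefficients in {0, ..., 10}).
Multiply as integer polynomials: a · b = 4·x^2 + 12·x + 8. Reducing coefficients mod 11: a · b ≡ 4·x^2 + x + 8. Now divide by f(x) = x^2 + 8·x + 6 in F_11[x], eliminating the leading term at each step:
  leading term 4·x^2: subtract (4)·f(x) = 4·x^2 + 10·x + 2, leaving 2·x + 6 (coefficients mod 11)
The degree is now < 2, so this is the remainder. Hence a · b ≡ 2·x + 6 in F_11[x]/(f).

Final answer: a · b ≡ 2·x + 6 (mod f(x))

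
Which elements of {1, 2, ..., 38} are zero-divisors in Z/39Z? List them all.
nonzero zero-divisors of Z/39Z = {3, 6, 9, 12, 13, 15, 18, 21, 24, 26, 27, 30, 33, 36}

An element a ∈ Z/39Z (with a ≠ 0) is a zero-divisor iff gcd(a, 39) > 1 (because a is a unit precisely when gcd(a, n) = 1, and in Z/nZ every nonzero, non-unit element is a zero-divisor). Scan a = 1, ..., 38 and keep those with gcd(a, 39) > 1:
  gcd(3, 39) = 3, gcd(6, 39) = 3, gcd(9, 39) = 3, gcd(12, 39) = 3, gcd(13, 39) = 13, gcd(15, 39) = 3, gcd(18, 39) = 3, gcd(21, 39) = 3, gcd(24, 39) = 3, gcd(26, 39) = 13, gcd(27, 39) = 3, gcd(30, 39) = 3, gcd(33, 39) = 3, gcd(36, 39) = 3.
All other a ∈ {1, ..., 38} have gcd(a, 39) = 1 and are units. So the nonzero zero-divisors are exactly the 14 values of a appearing in this scan.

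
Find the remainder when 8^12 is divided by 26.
14

Use repeated squaring. Binary(12) = 1100. Walk through the bits of the exponent 12 left-to-right: at each bit after the leading one, square the running value, then multiply by 8 if the bit is 1 (always reducing mod 26):
  bit 1 = 1 (leading): start with 8.
  bit 2 = 1: square 8^2 = 64 ≡ 12; bit is 1, so multiply 12·8 = 96 ≡ 18 (mod 26).
  bit 3 = 0: square 18^2 = 324 ≡ 12 (mod 26).
  bit 4 = 0: square 12^2 = 144 ≡ 14 (mod 26).
Final value: 8^12 ≡ 14 (mod 26).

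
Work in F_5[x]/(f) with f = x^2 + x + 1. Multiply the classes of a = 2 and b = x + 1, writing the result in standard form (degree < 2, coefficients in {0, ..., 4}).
a · b ≡ 2·x + 2 (mod f(x))

Multiply as integer polynomials: a · b = 2·x + 2. Reducing coefficients mod 5: a · b ≡ 2·x + 2. This already has degree < 2, so no reduction by f is needed. Hence a · b ≡ 2·x + 2 in F_5[x]/(f).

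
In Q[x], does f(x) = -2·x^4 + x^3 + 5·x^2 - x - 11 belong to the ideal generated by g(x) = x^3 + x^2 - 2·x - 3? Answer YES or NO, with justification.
NO

In Q[x] the ideal (g) consists of all multiples of g, so f ∈ (g) iff g | f, i.e. iff the remainder of f on division by g is 0. Divide f by g (g is monic, so eliminate the leading term of the running remainder at each step):
  leading term -2·x^4: subtract (-2·x)·g(x) = -2·x^4 - 2·x^3 + 4·x^2 + 6·x, leaving 3·x^3 + x^2 - 7·x - 11
  leading term 3·x^3: subtract (3)·g(x) = 3·x^3 + 3·x^2 - 6·x - 9, leaving -2·x^2 - x - 2
The remainder r(x) = -2·x^2 - x - 2 ≠ 0 (and deg r < deg g), so g ∤ f, i.e. f ∉ (g).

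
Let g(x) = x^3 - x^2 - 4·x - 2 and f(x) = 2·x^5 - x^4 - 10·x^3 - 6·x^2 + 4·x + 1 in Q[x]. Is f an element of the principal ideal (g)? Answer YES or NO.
NO

In Q[x] the ideal (g) consists of all multiples of g, so f ∈ (g) iff g | f, i.e. iff the remainder of f on division by g is 0. Divide f by g (g is monic, so eliminate the leading term of the running remainder at each step):
  leading term 2·x^5: subtract (2·x^2)·g(x) = 2·x^5 - 2·x^4 - 8·x^3 - 4·x^2, leaving x^4 - 2·x^3 - 2·x^2 + 4·x + 1
  leading term x^4: subtract (x)·g(x) = x^4 - x^3 - 4·x^2 - 2·x, leaving -x^3 + 2·x^2 + 6·x + 1
  leading term -x^3: subtract (-1)·g(x) = -x^3 + x^2 + 4·x + 2, leaving x^2 + 2·x - 1
The remainder r(x) = x^2 + 2·x - 1 ≠ 0 (and deg r < deg g), so g ∤ f, i.e. f ∉ (g).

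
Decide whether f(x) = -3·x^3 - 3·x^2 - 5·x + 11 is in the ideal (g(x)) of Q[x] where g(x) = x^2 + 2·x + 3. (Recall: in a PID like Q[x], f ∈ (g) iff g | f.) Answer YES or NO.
In Q[x] the ideal (g) consists of all multiples of g, so f ∈ (g) iff g | f, i.e. iff the remainder of f on division by g is 0. Divide f by g (g is monic, so eliminate the leading term of the running remainder at each step):
  leading term -3·x^3: subtract (-3·x)·g(x) = -3·x^3 - 6·x^2 - 9·x, leaving 3·x^2 + 4·x + 11
  leading term 3·x^2: subtract (3)·g(x) = 3·x^2 + 6·x + 9, leaving 2 - 2·x
The remainder r(x) = 2 - 2·x ≠ 0 (and deg r < deg g), so g ∤ f, i.e. f ∉ (g).

Final answer: NO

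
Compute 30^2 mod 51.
Use repeated squaring. Binary(2) = 10. Walk through the bits of the exponent 2 left-to-right: at each bit after the leading one, square the running value, then multiply by 30 if the bit is 1 (always reducing mod 51):
  bit 1 = 1 (leading): start with 30.
  bit 2 = 0: square 30^2 = 900 ≡ 33 (mod 51).
Final value: 30^2 ≡ 33 (mod 51).

Final answer: 33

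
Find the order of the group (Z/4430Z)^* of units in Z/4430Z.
|(Z/4430Z)^*| = 1768

(Z/4430Z)^* consists of the classes a with gcd(a, 4430) = 1, so its order is φ(4430). φ is multiplicative, with φ(p^e) = p^e − p^(e−1). Factorise 4430 = 2 · 5 · 443. Then
  φ(4430) = (2 − 1) · (5 − 1) · (443 − 1) = 1 · 4 · 442 = 1768.
Thus |(Z/4430Z)^*| = 1768.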